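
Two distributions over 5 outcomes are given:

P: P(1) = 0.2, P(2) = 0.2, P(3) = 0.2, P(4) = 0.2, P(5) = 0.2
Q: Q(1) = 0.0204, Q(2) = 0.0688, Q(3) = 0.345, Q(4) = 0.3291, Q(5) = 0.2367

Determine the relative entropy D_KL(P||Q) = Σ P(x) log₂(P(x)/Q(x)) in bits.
0.6169 bits

D_KL(P||Q) = Σ P(x) log₂(P(x)/Q(x))

Computing term by term:
  P(1)·log₂(P(1)/Q(1)) = 0.2·log₂(0.2/0.0204) = 0.65867
  P(2)·log₂(P(2)/Q(2)) = 0.2·log₂(0.2/0.0688) = 0.30790
  P(3)·log₂(P(3)/Q(3)) = 0.2·log₂(0.2/0.345) = -0.15732
  P(4)·log₂(P(4)/Q(4)) = 0.2·log₂(0.2/0.3291) = -0.14371
  P(5)·log₂(P(5)/Q(5)) = 0.2·log₂(0.2/0.2367) = -0.04861

D_KL(P||Q) = 0.65867 + 0.30790 - 0.15732 - 0.14371 - 0.04861 = 0.61693 ≈ 0.6169 bits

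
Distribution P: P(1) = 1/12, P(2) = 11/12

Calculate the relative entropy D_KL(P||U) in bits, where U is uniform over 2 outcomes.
0.5862 bits

U(i) = 1/2 for all i

D_KL(P||U) = Σ P(x) log₂(P(x) / (1/2))
           = Σ P(x) log₂(P(x)) + log₂(2)
           = log₂(2) - H(P)

H(P) = -Σ P(x) log₂(P(x)):
  -P(1)·log₂(P(1)) = -(1/12)·log₂(1/12) = 0.29875
  -P(2)·log₂(P(2)) = -(11/12)·log₂(11/12) = 0.11507
H(P) = 0.29875 + 0.11507 = 0.41382 bits

log₂(2) = 1.00000 bits

D_KL(P||U) = 1.00000 - 0.41382 = 0.58618 ≈ 0.5862 bits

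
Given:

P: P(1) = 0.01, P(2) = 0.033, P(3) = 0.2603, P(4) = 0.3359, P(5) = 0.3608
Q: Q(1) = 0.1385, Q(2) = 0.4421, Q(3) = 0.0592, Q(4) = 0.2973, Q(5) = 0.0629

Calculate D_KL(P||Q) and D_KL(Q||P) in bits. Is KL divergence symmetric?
D_KL(P||Q) = 1.3631 bits, D_KL(Q||P) = 1.8430 bits. No, KL divergence is not symmetric.

D_KL(P||Q) = Σ P(x) log₂(P(x)/Q(x))

Computing term by term:
  P(1)·log₂(P(1)/Q(1)) = 0.01·log₂(0.01/0.1385) = -0.03792
  P(2)·log₂(P(2)/Q(2)) = 0.033·log₂(0.033/0.4421) = -0.12355
  P(3)·log₂(P(3)/Q(3)) = 0.2603·log₂(0.2603/0.0592) = 0.55613
  P(4)·log₂(P(4)/Q(4)) = 0.3359·log₂(0.3359/0.2973) = 0.05916
  P(5)·log₂(P(5)/Q(5)) = 0.3608·log₂(0.3608/0.0629) = 0.90924

D_KL(P||Q) = -0.03792 - 0.12355 + 0.55613 + 0.05916 + 0.90924 = 1.36306 ≈ 1.3631 bits

D_KL(Q||P) = Σ Q(x) log₂(Q(x)/P(x))

Computing term by term:
  Q(1)·log₂(Q(1)/P(1)) = 0.1385·log₂(0.1385/0.01) = 0.52517
  Q(2)·log₂(Q(2)/P(2)) = 0.4421·log₂(0.4421/0.033) = 1.65515
  Q(3)·log₂(Q(3)/P(3)) = 0.0592·log₂(0.0592/0.2603) = -0.12648
  Q(4)·log₂(Q(4)/P(4)) = 0.2973·log₂(0.2973/0.3359) = -0.05236
  Q(5)·log₂(Q(5)/P(5)) = 0.0629·log₂(0.0629/0.3608) = -0.15851

D_KL(Q||P) = 0.52517 + 1.65515 - 0.12648 - 0.05236 - 0.15851 = 1.84297 ≈ 1.8430 bits

These are NOT equal (difference: 0.4799 bits). KL divergence is asymmetric: D_KL(P||Q) ≠ D_KL(Q||P) in general.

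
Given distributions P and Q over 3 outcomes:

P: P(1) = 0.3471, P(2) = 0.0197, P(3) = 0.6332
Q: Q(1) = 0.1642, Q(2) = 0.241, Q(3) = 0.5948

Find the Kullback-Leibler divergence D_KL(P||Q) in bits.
0.3608 bits

D_KL(P||Q) = Σ P(x) log₂(P(x)/Q(x))

Computing term by term:
  P(1)·log₂(P(1)/Q(1)) = 0.3471·log₂(0.3471/0.1642) = 0.37483
  P(2)·log₂(P(2)/Q(2)) = 0.0197·log₂(0.0197/0.241) = -0.07117
  P(3)·log₂(P(3)/Q(3)) = 0.6332·log₂(0.6332/0.5948) = 0.05715

D_KL(P||Q) = 0.37483 - 0.07117 + 0.05715 = 0.36081 ≈ 0.3608 bits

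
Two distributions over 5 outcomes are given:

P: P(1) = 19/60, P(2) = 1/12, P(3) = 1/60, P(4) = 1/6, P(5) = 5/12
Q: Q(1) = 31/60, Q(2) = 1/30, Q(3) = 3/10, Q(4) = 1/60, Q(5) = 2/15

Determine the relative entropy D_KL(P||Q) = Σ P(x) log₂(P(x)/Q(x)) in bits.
1.0556 bits

D_KL(P||Q) = Σ P(x) log₂(P(x)/Q(x))

Computing term by term:
  P(1)·log₂(P(1)/Q(1)) = (19/60)·log₂((19/60)/(31/60)) = -0.22365
  P(2)·log₂(P(2)/Q(2)) = (1/12)·log₂((1/12)/(1/30)) = 0.11016
  P(3)·log₂(P(3)/Q(3)) = (1/60)·log₂((1/60)/(3/10)) = -0.06950
  P(4)·log₂(P(4)/Q(4)) = (1/6)·log₂((1/6)/(1/60)) = 0.55365
  P(5)·log₂(P(5)/Q(5)) = (5/12)·log₂((5/12)/(2/15)) = 0.68494

D_KL(P||Q) = -0.22365 + 0.11016 - 0.06950 + 0.55365 + 0.68494 = 1.05560 ≈ 1.0556 bits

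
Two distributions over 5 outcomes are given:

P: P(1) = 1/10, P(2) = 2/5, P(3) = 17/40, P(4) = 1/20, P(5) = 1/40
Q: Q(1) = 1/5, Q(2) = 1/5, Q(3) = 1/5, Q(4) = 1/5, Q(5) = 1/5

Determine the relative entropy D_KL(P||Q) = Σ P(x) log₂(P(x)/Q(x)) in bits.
0.5872 bits

D_KL(P||Q) = Σ P(x) log₂(P(x)/Q(x))

Computing term by term:
  P(1)·log₂(P(1)/Q(1)) = (1/10)·log₂((1/10)/(1/5)) = -0.10000
  P(2)·log₂(P(2)/Q(2)) = (2/5)·log₂((2/5)/(1/5)) = 0.40000
  P(3)·log₂(P(3)/Q(3)) = (17/40)·log₂((17/40)/(1/5)) = 0.46217
  P(4)·log₂(P(4)/Q(4)) = (1/20)·log₂((1/20)/(1/5)) = -0.10000
  P(5)·log₂(P(5)/Q(5)) = (1/40)·log₂((1/40)/(1/5)) = -0.07500

D_KL(P||Q) = -0.10000 + 0.40000 + 0.46217 - 0.10000 - 0.07500 = 0.58717 ≈ 0.5872 bits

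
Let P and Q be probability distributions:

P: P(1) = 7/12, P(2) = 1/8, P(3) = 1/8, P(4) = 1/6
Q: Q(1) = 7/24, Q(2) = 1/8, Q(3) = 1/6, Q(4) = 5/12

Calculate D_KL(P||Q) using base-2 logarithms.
0.3111 bits

D_KL(P||Q) = Σ P(x) log₂(P(x)/Q(x))

Computing term by term:
  P(1)·log₂(P(1)/Q(1)) = (7/12)·log₂((7/12)/(7/24)) = 0.58333
  P(2)·log₂(P(2)/Q(2)) = (1/8)·log₂((1/8)/(1/8)) = 0.00000
  P(3)·log₂(P(3)/Q(3)) = (1/8)·log₂((1/8)/(1/6)) = -0.05188
  P(4)·log₂(P(4)/Q(4)) = (1/6)·log₂((1/6)/(5/12)) = -0.22032

D_KL(P||Q) = 0.58333 + 0.00000 - 0.05188 - 0.22032 = 0.31113 ≈ 0.3111 bits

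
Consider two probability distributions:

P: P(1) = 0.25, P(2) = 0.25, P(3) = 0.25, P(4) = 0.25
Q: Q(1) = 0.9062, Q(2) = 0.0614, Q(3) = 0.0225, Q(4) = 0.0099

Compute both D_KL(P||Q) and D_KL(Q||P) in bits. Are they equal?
D_KL(P||Q) = 2.0750 bits, D_KL(Q||P) = 1.4350 bits. No, they are not equal.

D_KL(P||Q) = Σ P(x) log₂(P(x)/Q(x))

Computing term by term:
  P(1)·log₂(P(1)/Q(1)) = 0.25·log₂(0.25/0.9062) = -0.46448
  P(2)·log₂(P(2)/Q(2)) = 0.25·log₂(0.25/0.0614) = 0.50640
  P(3)·log₂(P(3)/Q(3)) = 0.25·log₂(0.25/0.0225) = 0.86848
  P(4)·log₂(P(4)/Q(4)) = 0.25·log₂(0.25/0.0099) = 1.16459

D_KL(P||Q) = -0.46448 + 0.50640 + 0.86848 + 1.16459 = 2.07499 ≈ 2.0750 bits

D_KL(Q||P) = Σ Q(x) log₂(Q(x)/P(x))

Computing term by term:
  Q(1)·log₂(Q(1)/P(1)) = 0.9062·log₂(0.9062/0.25) = 1.68363
  Q(2)·log₂(Q(2)/P(2)) = 0.0614·log₂(0.0614/0.25) = -0.12437
  Q(3)·log₂(Q(3)/P(3)) = 0.0225·log₂(0.0225/0.25) = -0.07816
  Q(4)·log₂(Q(4)/P(4)) = 0.0099·log₂(0.0099/0.25) = -0.04612

D_KL(Q||P) = 1.68363 - 0.12437 - 0.07816 - 0.04612 = 1.43498 ≈ 1.4350 bits

These are NOT equal (difference: 0.6400 bits). KL divergence is asymmetric: D_KL(P||Q) ≠ D_KL(Q||P) in general.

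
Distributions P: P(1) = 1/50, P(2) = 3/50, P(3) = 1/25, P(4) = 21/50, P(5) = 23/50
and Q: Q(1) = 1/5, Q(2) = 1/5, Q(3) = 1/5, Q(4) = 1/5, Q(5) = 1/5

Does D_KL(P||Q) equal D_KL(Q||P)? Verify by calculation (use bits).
D_KL(P||Q) = 0.7388 bits, D_KL(Q||P) = 1.0218 bits. No — D_KL(P||Q) ≠ D_KL(Q||P) for this pair.

D_KL(P||Q) = Σ P(x) log₂(P(x)/Q(x))

Computing term by term:
  P(1)·log₂(P(1)/Q(1)) = (1/50)·log₂((1/50)/(1/5)) = -0.06644
  P(2)·log₂(P(2)/Q(2)) = (3/50)·log₂((3/50)/(1/5)) = -0.10422
  P(3)·log₂(P(3)/Q(3)) = (1/25)·log₂((1/25)/(1/5)) = -0.09288
  P(4)·log₂(P(4)/Q(4)) = (21/50)·log₂((21/50)/(1/5)) = 0.44956
  P(5)·log₂(P(5)/Q(5)) = (23/50)·log₂((23/50)/(1/5)) = 0.55275

D_KL(P||Q) = -0.06644 - 0.10422 - 0.09288 + 0.44956 + 0.55275 = 0.73877 ≈ 0.7388 bits

D_KL(Q||P) = Σ Q(x) log₂(Q(x)/P(x))

Computing term by term:
  Q(1)·log₂(Q(1)/P(1)) = (1/5)·log₂((1/5)/(1/50)) = 0.66439
  Q(2)·log₂(Q(2)/P(2)) = (1/5)·log₂((1/5)/(3/50)) = 0.34739
  Q(3)·log₂(Q(3)/P(3)) = (1/5)·log₂((1/5)/(1/25)) = 0.46439
  Q(4)·log₂(Q(4)/P(4)) = (1/5)·log₂((1/5)/(21/50)) = -0.21408
  Q(5)·log₂(Q(5)/P(5)) = (1/5)·log₂((1/5)/(23/50)) = -0.24033

D_KL(Q||P) = 0.66439 + 0.34739 + 0.46439 - 0.21408 - 0.24033 = 1.02176 ≈ 1.0218 bits

These are NOT equal (difference: 0.2830 bits). KL divergence is asymmetric: D_KL(P||Q) ≠ D_KL(Q||P) in general.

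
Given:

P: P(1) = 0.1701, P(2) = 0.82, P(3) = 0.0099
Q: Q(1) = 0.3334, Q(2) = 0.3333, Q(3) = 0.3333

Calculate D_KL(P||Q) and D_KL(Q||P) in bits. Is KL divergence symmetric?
D_KL(P||Q) = 0.8496 bits, D_KL(Q||P) = 1.5817 bits. No, KL divergence is not symmetric.

D_KL(P||Q) = Σ P(x) log₂(P(x)/Q(x))

Computing term by term:
  P(1)·log₂(P(1)/Q(1)) = 0.1701·log₂(0.1701/0.3334) = -0.16515
  P(2)·log₂(P(2)/Q(2)) = 0.82·log₂(0.82/0.3333) = 1.06502
  P(3)·log₂(P(3)/Q(3)) = 0.0099·log₂(0.0099/0.3333) = -0.05023

D_KL(P||Q) = -0.16515 + 1.06502 - 0.05023 = 0.84964 ≈ 0.8496 bits

D_KL(Q||P) = Σ Q(x) log₂(Q(x)/P(x))

Computing term by term:
  Q(1)·log₂(Q(1)/P(1)) = 0.3334·log₂(0.3334/0.1701) = 0.32369
  Q(2)·log₂(Q(2)/P(2)) = 0.3333·log₂(0.3333/0.82) = -0.43289
  Q(3)·log₂(Q(3)/P(3)) = 0.3333·log₂(0.3333/0.0099) = 1.69091

D_KL(Q||P) = 0.32369 - 0.43289 + 1.69091 = 1.58171 ≈ 1.5817 bits

These are NOT equal (difference: 0.7321 bits). KL divergence is asymmetric: D_KL(P||Q) ≠ D_KL(Q||P) in general.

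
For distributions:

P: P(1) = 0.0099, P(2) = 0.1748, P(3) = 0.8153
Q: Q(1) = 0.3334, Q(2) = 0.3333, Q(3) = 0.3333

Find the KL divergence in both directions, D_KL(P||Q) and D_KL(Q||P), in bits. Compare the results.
D_KL(P||Q) = 0.8392 bits, D_KL(Q||P) = 1.5718 bits. D_KL(Q||P) is larger than D_KL(P||Q) by 0.7326 bits; the two directions differ.

D_KL(P||Q) = Σ P(x) log₂(P(x)/Q(x))

Computing term by term:
  P(1)·log₂(P(1)/Q(1)) = 0.0099·log₂(0.0099/0.3334) = -0.05023
  P(2)·log₂(P(2)/Q(2)) = 0.1748·log₂(0.1748/0.3333) = -0.16276
  P(3)·log₂(P(3)/Q(3)) = 0.8153·log₂(0.8153/0.3333) = 1.05215

D_KL(P||Q) = -0.05023 - 0.16276 + 1.05215 = 0.83916 ≈ 0.8392 bits

D_KL(Q||P) = Σ Q(x) log₂(Q(x)/P(x))

Computing term by term:
  Q(1)·log₂(Q(1)/P(1)) = 0.3334·log₂(0.3334/0.0099) = 1.69157
  Q(2)·log₂(Q(2)/P(2)) = 0.3333·log₂(0.3333/0.1748) = 0.31034
  Q(3)·log₂(Q(3)/P(3)) = 0.3333·log₂(0.3333/0.8153) = -0.43013

D_KL(Q||P) = 1.69157 + 0.31034 - 0.43013 = 1.57178 ≈ 1.5718 bits

These are NOT equal (difference: 0.7326 bits). KL divergence is asymmetric: D_KL(P||Q) ≠ D_KL(Q||P) in general.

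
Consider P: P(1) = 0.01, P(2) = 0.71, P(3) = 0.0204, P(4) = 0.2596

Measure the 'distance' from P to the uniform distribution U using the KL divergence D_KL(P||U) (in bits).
0.9631 bits

U(i) = 1/4 for all i

D_KL(P||U) = Σ P(x) log₂(P(x) / (1/4))
           = Σ P(x) log₂(P(x)) + log₂(4)
           = log₂(4) - H(P)

H(P) = -Σ P(x) log₂(P(x)):
  -P(1)·log₂(P(1)) = -(0.01)·log₂(0.01) = 0.06644
  -P(2)·log₂(P(2)) = -(0.71)·log₂(0.71) = 0.35082
  -P(3)·log₂(P(3)) = -(0.0204)·log₂(0.0204) = 0.11455
  -P(4)·log₂(P(4)) = -(0.2596)·log₂(0.2596) = 0.50509
H(P) = 0.06644 + 0.35082 + 0.11455 + 0.50509 = 1.03690 bits

log₂(4) = 2.00000 bits

D_KL(P||U) = 2.00000 - 1.03690 = 0.96310 ≈ 0.9631 bits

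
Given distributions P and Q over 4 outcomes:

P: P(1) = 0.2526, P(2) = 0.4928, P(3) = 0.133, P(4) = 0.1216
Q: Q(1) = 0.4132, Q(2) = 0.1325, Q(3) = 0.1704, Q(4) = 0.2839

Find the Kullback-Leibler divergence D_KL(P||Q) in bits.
0.5582 bits

D_KL(P||Q) = Σ P(x) log₂(P(x)/Q(x))

Computing term by term:
  P(1)·log₂(P(1)/Q(1)) = 0.2526·log₂(0.2526/0.4132) = -0.17934
  P(2)·log₂(P(2)/Q(2)) = 0.4928·log₂(0.4928/0.1325) = 0.93386
  P(3)·log₂(P(3)/Q(3)) = 0.133·log₂(0.133/0.1704) = -0.04755
  P(4)·log₂(P(4)/Q(4)) = 0.1216·log₂(0.1216/0.2839) = -0.14875

D_KL(P||Q) = -0.17934 + 0.93386 - 0.04755 - 0.14875 = 0.55822 ≈ 0.5582 bits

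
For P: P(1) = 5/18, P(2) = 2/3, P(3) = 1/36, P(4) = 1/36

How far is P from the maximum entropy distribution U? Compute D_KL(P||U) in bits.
0.8095 bits

U(i) = 1/4 for all i

D_KL(P||U) = Σ P(x) log₂(P(x) / (1/4))
           = Σ P(x) log₂(P(x)) + log₂(4)
           = log₂(4) - H(P)

H(P) = -Σ P(x) log₂(P(x)):
  -P(1)·log₂(P(1)) = -(5/18)·log₂(5/18) = 0.51333
  -P(2)·log₂(P(2)) = -(2/3)·log₂(2/3) = 0.38998
  -P(3)·log₂(P(3)) = -(1/36)·log₂(1/36) = 0.14361
  -P(4)·log₂(P(4)) = -(1/36)·log₂(1/36) = 0.14361
H(P) = 0.51333 + 0.38998 + 0.14361 + 0.14361 = 1.19053 bits

log₂(4) = 2.00000 bits

D_KL(P||U) = 2.00000 - 1.19053 = 0.80947 ≈ 0.8095 bits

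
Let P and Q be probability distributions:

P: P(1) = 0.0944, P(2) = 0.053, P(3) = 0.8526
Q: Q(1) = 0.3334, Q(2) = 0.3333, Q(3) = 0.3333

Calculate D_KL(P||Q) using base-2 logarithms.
0.8429 bits

D_KL(P||Q) = Σ P(x) log₂(P(x)/Q(x))

Computing term by term:
  P(1)·log₂(P(1)/Q(1)) = 0.0944·log₂(0.0944/0.3334) = -0.17185
  P(2)·log₂(P(2)/Q(2)) = 0.053·log₂(0.053/0.3333) = -0.14060
  P(3)·log₂(P(3)/Q(3)) = 0.8526·log₂(0.8526/0.3333) = 1.15531

D_KL(P||Q) = -0.17185 - 0.14060 + 1.15531 = 0.84286 ≈ 0.8429 bits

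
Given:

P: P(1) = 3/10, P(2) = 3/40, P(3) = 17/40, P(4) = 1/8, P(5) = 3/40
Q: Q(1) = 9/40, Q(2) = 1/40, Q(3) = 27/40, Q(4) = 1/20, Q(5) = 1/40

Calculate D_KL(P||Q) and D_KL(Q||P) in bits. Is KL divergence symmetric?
D_KL(P||Q) = 0.2438 bits, D_KL(Q||P) = 0.2118 bits. No, KL divergence is not symmetric.

D_KL(P||Q) = Σ P(x) log₂(P(x)/Q(x))

Computing term by term:
  P(1)·log₂(P(1)/Q(1)) = (3/10)·log₂((3/10)/(9/40)) = 0.12451
  P(2)·log₂(P(2)/Q(2)) = (3/40)·log₂((3/40)/(1/40)) = 0.11887
  P(3)·log₂(P(3)/Q(3)) = (17/40)·log₂((17/40)/(27/40)) = -0.28366
  P(4)·log₂(P(4)/Q(4)) = (1/8)·log₂((1/8)/(1/20)) = 0.16524
  P(5)·log₂(P(5)/Q(5)) = (3/40)·log₂((3/40)/(1/40)) = 0.11887

D_KL(P||Q) = 0.12451 + 0.11887 - 0.28366 + 0.16524 + 0.11887 = 0.24383 ≈ 0.2438 bits

D_KL(Q||P) = Σ Q(x) log₂(Q(x)/P(x))

Computing term by term:
  Q(1)·log₂(Q(1)/P(1)) = (9/40)·log₂((9/40)/(3/10)) = -0.09338
  Q(2)·log₂(Q(2)/P(2)) = (1/40)·log₂((1/40)/(3/40)) = -0.03962
  Q(3)·log₂(Q(3)/P(3)) = (27/40)·log₂((27/40)/(17/40)) = 0.45051
  Q(4)·log₂(Q(4)/P(4)) = (1/20)·log₂((1/20)/(1/8)) = -0.06610
  Q(5)·log₂(Q(5)/P(5)) = (1/40)·log₂((1/40)/(3/40)) = -0.03962

D_KL(Q||P) = -0.09338 - 0.03962 + 0.45051 - 0.06610 - 0.03962 = 0.21179 ≈ 0.2118 bits

These are NOT equal (difference: 0.0320 bits). KL divergence is asymmetric: D_KL(P||Q) ≠ D_KL(Q||P) in general.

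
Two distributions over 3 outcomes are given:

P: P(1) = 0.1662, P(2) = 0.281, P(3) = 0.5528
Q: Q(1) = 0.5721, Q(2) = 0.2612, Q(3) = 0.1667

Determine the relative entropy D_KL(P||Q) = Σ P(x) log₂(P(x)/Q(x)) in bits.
0.6893 bits

D_KL(P||Q) = Σ P(x) log₂(P(x)/Q(x))

Computing term by term:
  P(1)·log₂(P(1)/Q(1)) = 0.1662·log₂(0.1662/0.5721) = -0.29639
  P(2)·log₂(P(2)/Q(2)) = 0.281·log₂(0.281/0.2612) = 0.02962
  P(3)·log₂(P(3)/Q(3)) = 0.5528·log₂(0.5528/0.1667) = 0.95607

D_KL(P||Q) = -0.29639 + 0.02962 + 0.95607 = 0.68930 ≈ 0.6893 bits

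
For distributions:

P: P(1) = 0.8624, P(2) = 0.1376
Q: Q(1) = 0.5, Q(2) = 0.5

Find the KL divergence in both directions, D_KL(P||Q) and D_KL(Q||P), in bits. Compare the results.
D_KL(P||Q) = 0.4221 bits, D_KL(Q||P) = 0.5375 bits. D_KL(Q||P) is larger than D_KL(P||Q) by 0.1154 bits; the two directions differ.

D_KL(P||Q) = Σ P(x) log₂(P(x)/Q(x))

Computing term by term:
  P(1)·log₂(P(1)/Q(1)) = 0.8624·log₂(0.8624/0.5) = 0.67822
  P(2)·log₂(P(2)/Q(2)) = 0.1376·log₂(0.1376/0.5) = -0.25614

D_KL(P||Q) = 0.67822 - 0.25614 = 0.42208 ≈ 0.4221 bits

D_KL(Q||P) = Σ Q(x) log₂(Q(x)/P(x))

Computing term by term:
  Q(1)·log₂(Q(1)/P(1)) = 0.5·log₂(0.5/0.8624) = -0.39321
  Q(2)·log₂(Q(2)/P(2)) = 0.5·log₂(0.5/0.1376) = 0.93072

D_KL(Q||P) = -0.39321 + 0.93072 = 0.53751 ≈ 0.5375 bits

These are NOT equal (difference: 0.1154 bits). KL divergence is asymmetric: D_KL(P||Q) ≠ D_KL(Q||P) in general.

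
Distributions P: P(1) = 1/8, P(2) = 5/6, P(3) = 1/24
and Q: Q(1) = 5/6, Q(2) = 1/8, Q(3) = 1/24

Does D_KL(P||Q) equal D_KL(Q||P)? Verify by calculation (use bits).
D_KL(P||Q) = 1.9387 bits, D_KL(Q||P) = 1.9387 bits. Yes — for this pair D_KL(P||Q) = D_KL(Q||P).

D_KL(P||Q) = Σ P(x) log₂(P(x)/Q(x))

Computing term by term:
  P(1)·log₂(P(1)/Q(1)) = (1/8)·log₂((1/8)/(5/6)) = -0.34212
  P(2)·log₂(P(2)/Q(2)) = (5/6)·log₂((5/6)/(1/8)) = 2.28080
  P(3)·log₂(P(3)/Q(3)) = (1/24)·log₂((1/24)/(1/24)) = 0.00000

D_KL(P||Q) = -0.34212 + 2.28080 + 0.00000 = 1.93868 ≈ 1.9387 bits

D_KL(Q||P) = Σ Q(x) log₂(Q(x)/P(x))

Computing term by term:
  Q(1)·log₂(Q(1)/P(1)) = (5/6)·log₂((5/6)/(1/8)) = 2.28080
  Q(2)·log₂(Q(2)/P(2)) = (1/8)·log₂((1/8)/(5/6)) = -0.34212
  Q(3)·log₂(Q(3)/P(3)) = (1/24)·log₂((1/24)/(1/24)) = 0.00000

D_KL(Q||P) = 2.28080 - 0.34212 + 0.00000 = 1.93868 ≈ 1.9387 bits

These ARE equal here. Q is P with outcomes relabeled (Q(1) = P(2), Q(2) = P(1)) by a relabeling that is its own inverse, so the two sums contain exactly the same terms in a different order. This is a special case — KL divergence is not symmetric in general: D_KL(P||Q) ≠ D_KL(Q||P) for most P, Q.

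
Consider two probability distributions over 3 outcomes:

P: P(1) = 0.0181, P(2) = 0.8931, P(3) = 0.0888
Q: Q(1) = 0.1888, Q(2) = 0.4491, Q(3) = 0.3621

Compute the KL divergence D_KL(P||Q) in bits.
0.6445 bits

D_KL(P||Q) = Σ P(x) log₂(P(x)/Q(x))

Computing term by term:
  P(1)·log₂(P(1)/Q(1)) = 0.0181·log₂(0.0181/0.1888) = -0.06123
  P(2)·log₂(P(2)/Q(2)) = 0.8931·log₂(0.8931/0.4491) = 0.88576
  P(3)·log₂(P(3)/Q(3)) = 0.0888·log₂(0.0888/0.3621) = -0.18006

D_KL(P||Q) = -0.06123 + 0.88576 - 0.18006 = 0.64447 ≈ 0.6445 bits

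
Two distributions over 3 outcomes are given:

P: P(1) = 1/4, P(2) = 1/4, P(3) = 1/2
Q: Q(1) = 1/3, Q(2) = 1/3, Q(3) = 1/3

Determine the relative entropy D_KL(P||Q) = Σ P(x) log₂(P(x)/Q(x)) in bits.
0.0850 bits

D_KL(P||Q) = Σ P(x) log₂(P(x)/Q(x))

Computing term by term:
  P(1)·log₂(P(1)/Q(1)) = (1/4)·log₂((1/4)/(1/3)) = -0.10376
  P(2)·log₂(P(2)/Q(2)) = (1/4)·log₂((1/4)/(1/3)) = -0.10376
  P(3)·log₂(P(3)/Q(3)) = (1/2)·log₂((1/2)/(1/3)) = 0.29248

D_KL(P||Q) = -0.10376 - 0.10376 + 0.29248 = 0.08496 ≈ 0.0850 bits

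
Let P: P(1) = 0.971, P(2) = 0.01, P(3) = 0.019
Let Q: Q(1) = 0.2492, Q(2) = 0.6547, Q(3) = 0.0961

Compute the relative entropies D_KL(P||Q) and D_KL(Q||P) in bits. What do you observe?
D_KL(P||Q) = 1.8005 bits, D_KL(Q||P) = 3.6854 bits. The two directions give different values (D_KL(Q||P) exceeds D_KL(P||Q) by 1.8849 bits): KL divergence is asymmetric.

D_KL(P||Q) = Σ P(x) log₂(P(x)/Q(x))

Computing term by term:
  P(1)·log₂(P(1)/Q(1)) = 0.971·log₂(0.971/0.2492) = 1.90526
  P(2)·log₂(P(2)/Q(2)) = 0.01·log₂(0.01/0.6547) = -0.06033
  P(3)·log₂(P(3)/Q(3)) = 0.019·log₂(0.019/0.0961) = -0.04443

D_KL(P||Q) = 1.90526 - 0.06033 - 0.04443 = 1.80050 ≈ 1.8005 bits

D_KL(Q||P) = Σ Q(x) log₂(Q(x)/P(x))

Computing term by term:
  Q(1)·log₂(Q(1)/P(1)) = 0.2492·log₂(0.2492/0.971) = -0.48897
  Q(2)·log₂(Q(2)/P(2)) = 0.6547·log₂(0.6547/0.01) = 3.94965
  Q(3)·log₂(Q(3)/P(3)) = 0.0961·log₂(0.0961/0.019) = 0.22473

D_KL(Q||P) = -0.48897 + 3.94965 + 0.22473 = 3.68541 ≈ 3.6854 bits

These are NOT equal (difference: 1.8849 bits). KL divergence is asymmetric: D_KL(P||Q) ≠ D_KL(Q||P) in general.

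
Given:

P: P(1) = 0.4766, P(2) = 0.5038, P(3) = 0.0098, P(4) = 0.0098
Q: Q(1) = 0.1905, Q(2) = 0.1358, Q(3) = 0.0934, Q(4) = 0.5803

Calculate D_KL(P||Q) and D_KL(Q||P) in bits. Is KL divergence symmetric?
D_KL(P||Q) = 1.4938 bits, D_KL(Q||P) = 3.2116 bits. No, KL divergence is not symmetric.

D_KL(P||Q) = Σ P(x) log₂(P(x)/Q(x))

Computing term by term:
  P(1)·log₂(P(1)/Q(1)) = 0.4766·log₂(0.4766/0.1905) = 0.63054
  P(2)·log₂(P(2)/Q(2)) = 0.5038·log₂(0.5038/0.1358) = 0.95287
  P(3)·log₂(P(3)/Q(3)) = 0.0098·log₂(0.0098/0.0934) = -0.03188
  P(4)·log₂(P(4)/Q(4)) = 0.0098·log₂(0.0098/0.5803) = -0.05770

D_KL(P||Q) = 0.63054 + 0.95287 - 0.03188 - 0.05770 = 1.49383 ≈ 1.4938 bits

D_KL(Q||P) = Σ Q(x) log₂(Q(x)/P(x))

Computing term by term:
  Q(1)·log₂(Q(1)/P(1)) = 0.1905·log₂(0.1905/0.4766) = -0.25203
  Q(2)·log₂(Q(2)/P(2)) = 0.1358·log₂(0.1358/0.5038) = -0.25685
  Q(3)·log₂(Q(3)/P(3)) = 0.0934·log₂(0.0934/0.0098) = 0.30379
  Q(4)·log₂(Q(4)/P(4)) = 0.5803·log₂(0.5803/0.0098) = 3.41673

D_KL(Q||P) = -0.25203 - 0.25685 + 0.30379 + 3.41673 = 3.21164 ≈ 3.2116 bits

These are NOT equal (difference: 1.7178 bits). KL divergence is asymmetric: D_KL(P||Q) ≠ D_KL(Q||P) in general.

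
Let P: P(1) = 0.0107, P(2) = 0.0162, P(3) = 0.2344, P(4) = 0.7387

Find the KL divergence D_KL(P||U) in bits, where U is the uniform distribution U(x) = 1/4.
1.0202 bits

U(i) = 1/4 for all i

D_KL(P||U) = Σ P(x) log₂(P(x) / (1/4))
           = Σ P(x) log₂(P(x)) + log₂(4)
           = log₂(4) - H(P)

H(P) = -Σ P(x) log₂(P(x)):
  -P(1)·log₂(P(1)) = -(0.0107)·log₂(0.0107) = 0.07004
  -P(2)·log₂(P(2)) = -(0.0162)·log₂(0.0162) = 0.09636
  -P(3)·log₂(P(3)) = -(0.2344)·log₂(0.2344) = 0.49059
  -P(4)·log₂(P(4)) = -(0.7387)·log₂(0.7387) = 0.32277
H(P) = 0.07004 + 0.09636 + 0.49059 + 0.32277 = 0.97976 bits

log₂(4) = 2.00000 bits

D_KL(P||U) = 2.00000 - 0.97976 = 1.02024 ≈ 1.0202 bits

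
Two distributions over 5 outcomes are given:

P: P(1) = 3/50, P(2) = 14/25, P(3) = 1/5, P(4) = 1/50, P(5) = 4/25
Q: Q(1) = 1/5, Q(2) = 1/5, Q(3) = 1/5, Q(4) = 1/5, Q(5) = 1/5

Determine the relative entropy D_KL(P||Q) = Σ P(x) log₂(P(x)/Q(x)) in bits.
0.6097 bits

D_KL(P||Q) = Σ P(x) log₂(P(x)/Q(x))

Computing term by term:
  P(1)·log₂(P(1)/Q(1)) = (3/50)·log₂((3/50)/(1/5)) = -0.10422
  P(2)·log₂(P(2)/Q(2)) = (14/25)·log₂((14/25)/(1/5)) = 0.83184
  P(3)·log₂(P(3)/Q(3)) = (1/5)·log₂((1/5)/(1/5)) = 0.00000
  P(4)·log₂(P(4)/Q(4)) = (1/50)·log₂((1/50)/(1/5)) = -0.06644
  P(5)·log₂(P(5)/Q(5)) = (4/25)·log₂((4/25)/(1/5)) = -0.05151

D_KL(P||Q) = -0.10422 + 0.83184 + 0.00000 - 0.06644 - 0.05151 = 0.60967 ≈ 0.6097 bits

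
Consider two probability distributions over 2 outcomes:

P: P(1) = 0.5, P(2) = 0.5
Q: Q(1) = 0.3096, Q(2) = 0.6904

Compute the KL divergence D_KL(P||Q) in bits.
0.1130 bits

D_KL(P||Q) = Σ P(x) log₂(P(x)/Q(x))

Computing term by term:
  P(1)·log₂(P(1)/Q(1)) = 0.5·log₂(0.5/0.3096) = 0.34576
  P(2)·log₂(P(2)/Q(2)) = 0.5·log₂(0.5/0.6904) = -0.23275

D_KL(P||Q) = 0.34576 - 0.23275 = 0.11301 ≈ 0.1130 bits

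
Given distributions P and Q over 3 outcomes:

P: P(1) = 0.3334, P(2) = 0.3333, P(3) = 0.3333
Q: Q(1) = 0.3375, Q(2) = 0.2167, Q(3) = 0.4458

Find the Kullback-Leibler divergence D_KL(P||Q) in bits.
0.0613 bits

D_KL(P||Q) = Σ P(x) log₂(P(x)/Q(x))

Computing term by term:
  P(1)·log₂(P(1)/Q(1)) = 0.3334·log₂(0.3334/0.3375) = -0.00588
  P(2)·log₂(P(2)/Q(2)) = 0.3333·log₂(0.3333/0.2167) = 0.20702
  P(3)·log₂(P(3)/Q(3)) = 0.3333·log₂(0.3333/0.4458) = -0.13984

D_KL(P||Q) = -0.00588 + 0.20702 - 0.13984 = 0.06130 ≈ 0.0613 bits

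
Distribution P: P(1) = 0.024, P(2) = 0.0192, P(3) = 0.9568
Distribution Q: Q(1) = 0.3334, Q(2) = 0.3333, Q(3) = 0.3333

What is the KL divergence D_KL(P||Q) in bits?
1.2855 bits

D_KL(P||Q) = Σ P(x) log₂(P(x)/Q(x))

Computing term by term:
  P(1)·log₂(P(1)/Q(1)) = 0.024·log₂(0.024/0.3334) = -0.09111
  P(2)·log₂(P(2)/Q(2)) = 0.0192·log₂(0.0192/0.3333) = -0.07906
  P(3)·log₂(P(3)/Q(3)) = 0.9568·log₂(0.9568/0.3333) = 1.45567

D_KL(P||Q) = -0.09111 - 0.07906 + 1.45567 = 1.28550 ≈ 1.2855 bits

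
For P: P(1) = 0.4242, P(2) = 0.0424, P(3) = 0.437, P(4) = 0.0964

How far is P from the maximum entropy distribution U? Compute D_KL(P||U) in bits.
0.4346 bits

U(i) = 1/4 for all i

D_KL(P||U) = Σ P(x) log₂(P(x) / (1/4))
           = Σ P(x) log₂(P(x)) + log₂(4)
           = log₂(4) - H(P)

H(P) = -Σ P(x) log₂(P(x)):
  -P(1)·log₂(P(1)) = -(0.4242)·log₂(0.4242) = 0.52481
  -P(2)·log₂(P(2)) = -(0.0424)·log₂(0.0424) = 0.19334
  -P(3)·log₂(P(3)) = -(0.437)·log₂(0.437) = 0.52191
  -P(4)·log₂(P(4)) = -(0.0964)·log₂(0.0964) = 0.32533
H(P) = 0.52481 + 0.19334 + 0.52191 + 0.32533 = 1.56539 bits

log₂(4) = 2.00000 bits

D_KL(P||U) = 2.00000 - 1.56539 = 0.43461 ≈ 0.4346 bits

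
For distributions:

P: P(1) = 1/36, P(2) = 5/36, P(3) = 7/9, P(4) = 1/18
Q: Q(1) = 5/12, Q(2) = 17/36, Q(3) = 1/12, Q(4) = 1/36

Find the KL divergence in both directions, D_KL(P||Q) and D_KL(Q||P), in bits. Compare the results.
D_KL(P||Q) = 2.2081 bits, D_KL(Q||P) = 2.1653 bits. D_KL(P||Q) is larger than D_KL(Q||P) by 0.0428 bits; the two directions differ.

D_KL(P||Q) = Σ P(x) log₂(P(x)/Q(x))

Computing term by term:
  P(1)·log₂(P(1)/Q(1)) = (1/36)·log₂((1/36)/(5/12)) = -0.10852
  P(2)·log₂(P(2)/Q(2)) = (5/36)·log₂((5/36)/(17/36)) = -0.24521
  P(3)·log₂(P(3)/Q(3)) = (7/9)·log₂((7/9)/(1/12)) = 2.50631
  P(4)·log₂(P(4)/Q(4)) = (1/18)·log₂((1/18)/(1/36)) = 0.05556

D_KL(P||Q) = -0.10852 - 0.24521 + 2.50631 + 0.05556 = 2.20814 ≈ 2.2081 bits

D_KL(Q||P) = Σ Q(x) log₂(Q(x)/P(x))

Computing term by term:
  Q(1)·log₂(Q(1)/P(1)) = (5/12)·log₂((5/12)/(1/36)) = 1.62787
  Q(2)·log₂(Q(2)/P(2)) = (17/36)·log₂((17/36)/(5/36)) = 0.83372
  Q(3)·log₂(Q(3)/P(3)) = (1/12)·log₂((1/12)/(7/9)) = -0.26853
  Q(4)·log₂(Q(4)/P(4)) = (1/36)·log₂((1/36)/(1/18)) = -0.02778

D_KL(Q||P) = 1.62787 + 0.83372 - 0.26853 - 0.02778 = 2.16528 ≈ 2.1653 bits

These are NOT equal (difference: 0.0428 bits). KL divergence is asymmetric: D_KL(P||Q) ≠ D_KL(Q||P) in general.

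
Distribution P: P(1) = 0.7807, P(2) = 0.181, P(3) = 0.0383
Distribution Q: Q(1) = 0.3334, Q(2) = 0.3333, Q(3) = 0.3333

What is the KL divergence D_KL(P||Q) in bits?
0.6793 bits

D_KL(P||Q) = Σ P(x) log₂(P(x)/Q(x))

Computing term by term:
  P(1)·log₂(P(1)/Q(1)) = 0.7807·log₂(0.7807/0.3334) = 0.95832
  P(2)·log₂(P(2)/Q(2)) = 0.181·log₂(0.181/0.3333) = -0.15943
  P(3)·log₂(P(3)/Q(3)) = 0.0383·log₂(0.0383/0.3333) = -0.11955

D_KL(P||Q) = 0.95832 - 0.15943 - 0.11955 = 0.67934 ≈ 0.6793 bits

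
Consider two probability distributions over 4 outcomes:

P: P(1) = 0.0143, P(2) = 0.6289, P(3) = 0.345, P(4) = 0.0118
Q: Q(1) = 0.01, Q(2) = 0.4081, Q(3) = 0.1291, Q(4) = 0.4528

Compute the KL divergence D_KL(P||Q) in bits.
0.8269 bits

D_KL(P||Q) = Σ P(x) log₂(P(x)/Q(x))

Computing term by term:
  P(1)·log₂(P(1)/Q(1)) = 0.0143·log₂(0.0143/0.01) = 0.00738
  P(2)·log₂(P(2)/Q(2)) = 0.6289·log₂(0.6289/0.4081) = 0.39238
  P(3)·log₂(P(3)/Q(3)) = 0.345·log₂(0.345/0.1291) = 0.48925
  P(4)·log₂(P(4)/Q(4)) = 0.0118·log₂(0.0118/0.4528) = -0.06209

D_KL(P||Q) = 0.00738 + 0.39238 + 0.48925 - 0.06209 = 0.82692 ≈ 0.8269 bits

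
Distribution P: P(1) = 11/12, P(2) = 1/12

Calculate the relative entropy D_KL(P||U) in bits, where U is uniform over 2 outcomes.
0.5862 bits

U(i) = 1/2 for all i

D_KL(P||U) = Σ P(x) log₂(P(x) / (1/2))
           = Σ P(x) log₂(P(x)) + log₂(2)
           = log₂(2) - H(P)

H(P) = -Σ P(x) log₂(P(x)):
  -P(1)·log₂(P(1)) = -(11/12)·log₂(11/12) = 0.11507
  -P(2)·log₂(P(2)) = -(1/12)·log₂(1/12) = 0.29875
H(P) = 0.11507 + 0.29875 = 0.41382 bits

log₂(2) = 1.00000 bits

D_KL(P||U) = 1.00000 - 0.41382 = 0.58618 ≈ 0.5862 bits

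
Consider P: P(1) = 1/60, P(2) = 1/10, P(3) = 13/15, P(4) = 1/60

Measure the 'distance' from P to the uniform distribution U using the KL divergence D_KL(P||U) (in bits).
1.2920 bits

U(i) = 1/4 for all i

D_KL(P||U) = Σ P(x) log₂(P(x) / (1/4))
           = Σ P(x) log₂(P(x)) + log₂(4)
           = log₂(4) - H(P)

H(P) = -Σ P(x) log₂(P(x)):
  -P(1)·log₂(P(1)) = -(1/60)·log₂(1/60) = 0.09845
  -P(2)·log₂(P(2)) = -(1/10)·log₂(1/10) = 0.33219
  -P(3)·log₂(P(3)) = -(13/15)·log₂(13/15) = 0.17892
  -P(4)·log₂(P(4)) = -(1/60)·log₂(1/60) = 0.09845
H(P) = 0.09845 + 0.33219 + 0.17892 + 0.09845 = 0.70801 bits

log₂(4) = 2.00000 bits

D_KL(P||U) = 2.00000 - 0.70801 = 1.29199 ≈ 1.2920 bits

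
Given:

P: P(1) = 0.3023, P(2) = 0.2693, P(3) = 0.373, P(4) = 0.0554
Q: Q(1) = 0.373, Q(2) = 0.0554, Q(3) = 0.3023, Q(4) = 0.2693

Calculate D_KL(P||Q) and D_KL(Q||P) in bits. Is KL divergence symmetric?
D_KL(P||Q) = 0.5094 bits, D_KL(Q||P) = 0.5094 bits. The two values coincide for this particular pair, but no — KL divergence is not symmetric in general.

D_KL(P||Q) = Σ P(x) log₂(P(x)/Q(x))

Computing term by term:
  P(1)·log₂(P(1)/Q(1)) = 0.3023·log₂(0.3023/0.373) = -0.09166
  P(2)·log₂(P(2)/Q(2)) = 0.2693·log₂(0.2693/0.0554) = 0.61434
  P(3)·log₂(P(3)/Q(3)) = 0.373·log₂(0.373/0.3023) = 0.11309
  P(4)·log₂(P(4)/Q(4)) = 0.0554·log₂(0.0554/0.2693) = -0.12638

D_KL(P||Q) = -0.09166 + 0.61434 + 0.11309 - 0.12638 = 0.50939 ≈ 0.5094 bits

D_KL(Q||P) = Σ Q(x) log₂(Q(x)/P(x))

Computing term by term:
  Q(1)·log₂(Q(1)/P(1)) = 0.373·log₂(0.373/0.3023) = 0.11309
  Q(2)·log₂(Q(2)/P(2)) = 0.0554·log₂(0.0554/0.2693) = -0.12638
  Q(3)·log₂(Q(3)/P(3)) = 0.3023·log₂(0.3023/0.373) = -0.09166
  Q(4)·log₂(Q(4)/P(4)) = 0.2693·log₂(0.2693/0.0554) = 0.61434

D_KL(Q||P) = 0.11309 - 0.12638 - 0.09166 + 0.61434 = 0.50939 ≈ 0.5094 bits

These ARE equal here. Q is P with outcomes relabeled (Q(1) = P(3), Q(2) = P(4), Q(3) = P(1), Q(4) = P(2)) by a relabeling that is its own inverse, so the two sums contain exactly the same terms in a different order. This is a special case — KL divergence is not symmetric in general: D_KL(P||Q) ≠ D_KL(Q||P) for most P, Q.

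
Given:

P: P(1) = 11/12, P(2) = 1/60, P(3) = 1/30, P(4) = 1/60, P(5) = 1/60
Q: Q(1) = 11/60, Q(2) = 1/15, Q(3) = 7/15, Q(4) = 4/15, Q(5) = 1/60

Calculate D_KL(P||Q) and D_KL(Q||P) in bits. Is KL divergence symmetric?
D_KL(P||Q) = 1.9015 bits, D_KL(Q||P) = 2.5511 bits. No, KL divergence is not symmetric.

D_KL(P||Q) = Σ P(x) log₂(P(x)/Q(x))

Computing term by term:
  P(1)·log₂(P(1)/Q(1)) = (11/12)·log₂((11/12)/(11/60)) = 2.12843
  P(2)·log₂(P(2)/Q(2)) = (1/60)·log₂((1/60)/(1/15)) = -0.03333
  P(3)·log₂(P(3)/Q(3)) = (1/30)·log₂((1/30)/(7/15)) = -0.12691
  P(4)·log₂(P(4)/Q(4)) = (1/60)·log₂((1/60)/(4/15)) = -0.06667
  P(5)·log₂(P(5)/Q(5)) = (1/60)·log₂((1/60)/(1/60)) = 0.00000

D_KL(P||Q) = 2.12843 - 0.03333 - 0.12691 - 0.06667 + 0.00000 = 1.90152 ≈ 1.9015 bits

D_KL(Q||P) = Σ Q(x) log₂(Q(x)/P(x))

Computing term by term:
  Q(1)·log₂(Q(1)/P(1)) = (11/60)·log₂((11/60)/(11/12)) = -0.42569
  Q(2)·log₂(Q(2)/P(2)) = (1/15)·log₂((1/15)/(1/60)) = 0.13333
  Q(3)·log₂(Q(3)/P(3)) = (7/15)·log₂((7/15)/(1/30)) = 1.77677
  Q(4)·log₂(Q(4)/P(4)) = (4/15)·log₂((4/15)/(1/60)) = 1.06667
  Q(5)·log₂(Q(5)/P(5)) = (1/60)·log₂((1/60)/(1/60)) = 0.00000

D_KL(Q||P) = -0.42569 + 0.13333 + 1.77677 + 1.06667 + 0.00000 = 2.55108 ≈ 2.5511 bits

These are NOT equal (difference: 0.6496 bits). KL divergence is asymmetric: D_KL(P||Q) ≠ D_KL(Q||P) in general.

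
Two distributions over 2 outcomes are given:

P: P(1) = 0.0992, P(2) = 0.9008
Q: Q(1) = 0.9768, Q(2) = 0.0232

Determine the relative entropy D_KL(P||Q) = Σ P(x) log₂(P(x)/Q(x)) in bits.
4.4280 bits

D_KL(P||Q) = Σ P(x) log₂(P(x)/Q(x))

Computing term by term:
  P(1)·log₂(P(1)/Q(1)) = 0.0992·log₂(0.0992/0.9768) = -0.32733
  P(2)·log₂(P(2)/Q(2)) = 0.9008·log₂(0.9008/0.0232) = 4.75533

D_KL(P||Q) = -0.32733 + 4.75533 = 4.42800 ≈ 4.4280 bits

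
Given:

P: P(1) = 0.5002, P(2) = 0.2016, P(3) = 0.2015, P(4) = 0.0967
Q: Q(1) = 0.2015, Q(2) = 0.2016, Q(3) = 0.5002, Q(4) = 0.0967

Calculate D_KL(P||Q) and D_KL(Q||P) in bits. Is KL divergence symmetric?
D_KL(P||Q) = 0.3918 bits, D_KL(Q||P) = 0.3918 bits. The two values coincide for this particular pair, but no — KL divergence is not symmetric in general.

D_KL(P||Q) = Σ P(x) log₂(P(x)/Q(x))

Computing term by term:
  P(1)·log₂(P(1)/Q(1)) = 0.5002·log₂(0.5002/0.2015) = 0.65612
  P(2)·log₂(P(2)/Q(2)) = 0.2016·log₂(0.2016/0.2016) = 0.00000
  P(3)·log₂(P(3)/Q(3)) = 0.2015·log₂(0.2015/0.5002) = -0.26431
  P(4)·log₂(P(4)/Q(4)) = 0.0967·log₂(0.0967/0.0967) = 0.00000

D_KL(P||Q) = 0.65612 + 0.00000 - 0.26431 + 0.00000 = 0.39181 ≈ 0.3918 bits

D_KL(Q||P) = Σ Q(x) log₂(Q(x)/P(x))

Computing term by term:
  Q(1)·log₂(Q(1)/P(1)) = 0.2015·log₂(0.2015/0.5002) = -0.26431
  Q(2)·log₂(Q(2)/P(2)) = 0.2016·log₂(0.2016/0.2016) = 0.00000
  Q(3)·log₂(Q(3)/P(3)) = 0.5002·log₂(0.5002/0.2015) = 0.65612
  Q(4)·log₂(Q(4)/P(4)) = 0.0967·log₂(0.0967/0.0967) = 0.00000

D_KL(Q||P) = -0.26431 + 0.00000 + 0.65612 + 0.00000 = 0.39181 ≈ 0.3918 bits

These ARE equal here. Q is P with outcomes relabeled (Q(1) = P(3), Q(3) = P(1)) by a relabeling that is its own inverse, so the two sums contain exactly the same terms in a different order. This is a special case — KL divergence is not symmetric in general: D_KL(P||Q) ≠ D_KL(Q||P) for most P, Q.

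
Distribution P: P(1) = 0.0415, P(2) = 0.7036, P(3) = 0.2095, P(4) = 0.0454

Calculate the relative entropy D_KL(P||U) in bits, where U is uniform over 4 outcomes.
0.7777 bits

U(i) = 1/4 for all i

D_KL(P||U) = Σ P(x) log₂(P(x) / (1/4))
           = Σ P(x) log₂(P(x)) + log₂(4)
           = log₂(4) - H(P)

H(P) = -Σ P(x) log₂(P(x)):
  -P(1)·log₂(P(1)) = -(0.0415)·log₂(0.0415) = 0.19052
  -P(2)·log₂(P(2)) = -(0.7036)·log₂(0.7036) = 0.35685
  -P(3)·log₂(P(3)) = -(0.2095)·log₂(0.2095) = 0.47242
  -P(4)·log₂(P(4)) = -(0.0454)·log₂(0.0454) = 0.20254
H(P) = 0.19052 + 0.35685 + 0.47242 + 0.20254 = 1.22233 bits

log₂(4) = 2.00000 bits

D_KL(P||U) = 2.00000 - 1.22233 = 0.77767 ≈ 0.7777 bits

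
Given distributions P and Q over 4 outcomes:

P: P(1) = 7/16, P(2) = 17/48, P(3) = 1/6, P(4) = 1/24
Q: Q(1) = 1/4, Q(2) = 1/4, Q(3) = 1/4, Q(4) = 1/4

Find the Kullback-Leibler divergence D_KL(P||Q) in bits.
0.3260 bits

D_KL(P||Q) = Σ P(x) log₂(P(x)/Q(x))

Computing term by term:
  P(1)·log₂(P(1)/Q(1)) = (7/16)·log₂((7/16)/(1/4)) = 0.35322
  P(2)·log₂(P(2)/Q(2)) = (17/48)·log₂((17/48)/(1/4)) = 0.17797
  P(3)·log₂(P(3)/Q(3)) = (1/6)·log₂((1/6)/(1/4)) = -0.09749
  P(4)·log₂(P(4)/Q(4)) = (1/24)·log₂((1/24)/(1/4)) = -0.10771

D_KL(P||Q) = 0.35322 + 0.17797 - 0.09749 - 0.10771 = 0.32599 ≈ 0.3260 bits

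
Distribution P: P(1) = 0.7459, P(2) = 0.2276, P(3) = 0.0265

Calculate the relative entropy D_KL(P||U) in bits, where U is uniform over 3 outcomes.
0.6447 bits

U(i) = 1/3 for all i

D_KL(P||U) = Σ P(x) log₂(P(x) / (1/3))
           = Σ P(x) log₂(P(x)) + log₂(3)
           = log₂(3) - H(P)

H(P) = -Σ P(x) log₂(P(x)):
  -P(1)·log₂(P(1)) = -(0.7459)·log₂(0.7459) = 0.31548
  -P(2)·log₂(P(2)) = -(0.2276)·log₂(0.2276) = 0.48602
  -P(3)·log₂(P(3)) = -(0.0265)·log₂(0.0265) = 0.13880
H(P) = 0.31548 + 0.48602 + 0.13880 = 0.94030 bits

log₂(3) = 1.58496 bits

D_KL(P||U) = 1.58496 - 0.94030 = 0.64466 ≈ 0.6447 bits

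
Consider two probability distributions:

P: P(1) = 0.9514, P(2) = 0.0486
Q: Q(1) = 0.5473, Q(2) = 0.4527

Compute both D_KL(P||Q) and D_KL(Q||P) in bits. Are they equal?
D_KL(P||Q) = 0.6025 bits, D_KL(Q||P) = 1.0209 bits. No, they are not equal.

D_KL(P||Q) = Σ P(x) log₂(P(x)/Q(x))

Computing term by term:
  P(1)·log₂(P(1)/Q(1)) = 0.9514·log₂(0.9514/0.5473) = 0.75895
  P(2)·log₂(P(2)/Q(2)) = 0.0486·log₂(0.0486/0.4527) = -0.15647

D_KL(P||Q) = 0.75895 - 0.15647 = 0.60248 ≈ 0.6025 bits

D_KL(Q||P) = Σ Q(x) log₂(Q(x)/P(x))

Computing term by term:
  Q(1)·log₂(Q(1)/P(1)) = 0.5473·log₂(0.5473/0.9514) = -0.43659
  Q(2)·log₂(Q(2)/P(2)) = 0.4527·log₂(0.4527/0.0486) = 1.45748

D_KL(Q||P) = -0.43659 + 1.45748 = 1.02089 ≈ 1.0209 bits

These are NOT equal (difference: 0.4184 bits). KL divergence is asymmetric: D_KL(P||Q) ≠ D_KL(Q||P) in general.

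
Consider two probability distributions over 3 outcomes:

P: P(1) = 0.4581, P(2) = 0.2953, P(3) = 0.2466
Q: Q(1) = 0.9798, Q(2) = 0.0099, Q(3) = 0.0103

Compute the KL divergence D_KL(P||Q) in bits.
2.0739 bits

D_KL(P||Q) = Σ P(x) log₂(P(x)/Q(x))

Computing term by term:
  P(1)·log₂(P(1)/Q(1)) = 0.4581·log₂(0.4581/0.9798) = -0.50246
  P(2)·log₂(P(2)/Q(2)) = 0.2953·log₂(0.2953/0.0099) = 1.44656
  P(3)·log₂(P(3)/Q(3)) = 0.2466·log₂(0.2466/0.0103) = 1.12979

D_KL(P||Q) = -0.50246 + 1.44656 + 1.12979 = 2.07389 ≈ 2.0739 bits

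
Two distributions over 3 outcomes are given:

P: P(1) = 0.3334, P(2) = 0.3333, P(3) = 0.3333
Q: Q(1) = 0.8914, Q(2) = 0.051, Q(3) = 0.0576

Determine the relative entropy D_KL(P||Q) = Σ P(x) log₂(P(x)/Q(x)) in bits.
1.2738 bits

D_KL(P||Q) = Σ P(x) log₂(P(x)/Q(x))

Computing term by term:
  P(1)·log₂(P(1)/Q(1)) = 0.3334·log₂(0.3334/0.8914) = -0.47303
  P(2)·log₂(P(2)/Q(2)) = 0.3333·log₂(0.3333/0.051) = 0.90266
  P(3)·log₂(P(3)/Q(3)) = 0.3333·log₂(0.3333/0.0576) = 0.84414

D_KL(P||Q) = -0.47303 + 0.90266 + 0.84414 = 1.27377 ≈ 1.2738 bits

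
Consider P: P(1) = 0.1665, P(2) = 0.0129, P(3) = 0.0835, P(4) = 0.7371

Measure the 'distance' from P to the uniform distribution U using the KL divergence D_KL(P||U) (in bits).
0.8649 bits

U(i) = 1/4 for all i

D_KL(P||U) = Σ P(x) log₂(P(x) / (1/4))
           = Σ P(x) log₂(P(x)) + log₂(4)
           = log₂(4) - H(P)

H(P) = -Σ P(x) log₂(P(x)):
  -P(1)·log₂(P(1)) = -(0.1665)·log₂(0.1665) = 0.43064
  -P(2)·log₂(P(2)) = -(0.0129)·log₂(0.0129) = 0.08097
  -P(3)·log₂(P(3)) = -(0.0835)·log₂(0.0835) = 0.29910
  -P(4)·log₂(P(4)) = -(0.7371)·log₂(0.7371) = 0.32437
H(P) = 0.43064 + 0.08097 + 0.29910 + 0.32437 = 1.13508 bits

log₂(4) = 2.00000 bits

D_KL(P||U) = 2.00000 - 1.13508 = 0.86492 ≈ 0.8649 bits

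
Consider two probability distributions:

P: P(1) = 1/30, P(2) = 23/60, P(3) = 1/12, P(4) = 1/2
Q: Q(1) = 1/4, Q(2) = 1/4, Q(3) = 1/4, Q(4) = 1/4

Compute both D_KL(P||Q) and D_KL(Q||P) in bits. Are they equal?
D_KL(P||Q) = 0.5074 bits, D_KL(Q||P) = 0.7188 bits. No, they are not equal.

D_KL(P||Q) = Σ P(x) log₂(P(x)/Q(x))

Computing term by term:
  P(1)·log₂(P(1)/Q(1)) = (1/30)·log₂((1/30)/(1/4)) = -0.09690
  P(2)·log₂(P(2)/Q(2)) = (23/60)·log₂((23/60)/(1/4)) = 0.23639
  P(3)·log₂(P(3)/Q(3)) = (1/12)·log₂((1/12)/(1/4)) = -0.13208
  P(4)·log₂(P(4)/Q(4)) = (1/2)·log₂((1/2)/(1/4)) = 0.50000

D_KL(P||Q) = -0.09690 + 0.23639 - 0.13208 + 0.50000 = 0.50741 ≈ 0.5074 bits

D_KL(Q||P) = Σ Q(x) log₂(Q(x)/P(x))

Computing term by term:
  Q(1)·log₂(Q(1)/P(1)) = (1/4)·log₂((1/4)/(1/30)) = 0.72672
  Q(2)·log₂(Q(2)/P(2)) = (1/4)·log₂((1/4)/(23/60)) = -0.15417
  Q(3)·log₂(Q(3)/P(3)) = (1/4)·log₂((1/4)/(1/12)) = 0.39624
  Q(4)·log₂(Q(4)/P(4)) = (1/4)·log₂((1/4)/(1/2)) = -0.25000

D_KL(Q||P) = 0.72672 - 0.15417 + 0.39624 - 0.25000 = 0.71879 ≈ 0.7188 bits

These are NOT equal (difference: 0.2114 bits). KL divergence is asymmetric: D_KL(P||Q) ≠ D_KL(Q||P) in general.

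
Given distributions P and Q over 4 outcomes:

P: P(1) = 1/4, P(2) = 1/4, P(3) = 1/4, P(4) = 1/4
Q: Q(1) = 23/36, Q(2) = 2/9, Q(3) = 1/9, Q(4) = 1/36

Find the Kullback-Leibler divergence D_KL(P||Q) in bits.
0.7890 bits

D_KL(P||Q) = Σ P(x) log₂(P(x)/Q(x))

Computing term by term:
  P(1)·log₂(P(1)/Q(1)) = (1/4)·log₂((1/4)/(23/36)) = -0.33841
  P(2)·log₂(P(2)/Q(2)) = (1/4)·log₂((1/4)/(2/9)) = 0.04248
  P(3)·log₂(P(3)/Q(3)) = (1/4)·log₂((1/4)/(1/9)) = 0.29248
  P(4)·log₂(P(4)/Q(4)) = (1/4)·log₂((1/4)/(1/36)) = 0.79248

D_KL(P||Q) = -0.33841 + 0.04248 + 0.29248 + 0.79248 = 0.78903 ≈ 0.7890 bits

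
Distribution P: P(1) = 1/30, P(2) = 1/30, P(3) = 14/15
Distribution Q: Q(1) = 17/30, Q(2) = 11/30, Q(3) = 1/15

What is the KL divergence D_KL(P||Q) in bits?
3.3020 bits

D_KL(P||Q) = Σ P(x) log₂(P(x)/Q(x))

Computing term by term:
  P(1)·log₂(P(1)/Q(1)) = (1/30)·log₂((1/30)/(17/30)) = -0.13625
  P(2)·log₂(P(2)/Q(2)) = (1/30)·log₂((1/30)/(11/30)) = -0.11531
  P(3)·log₂(P(3)/Q(3)) = (14/15)·log₂((14/15)/(1/15)) = 3.55353

D_KL(P||Q) = -0.13625 - 0.11531 + 3.55353 = 3.30197 ≈ 3.3020 bits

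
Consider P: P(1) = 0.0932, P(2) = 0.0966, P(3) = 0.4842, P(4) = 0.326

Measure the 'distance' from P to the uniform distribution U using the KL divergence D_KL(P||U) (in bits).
0.3214 bits

U(i) = 1/4 for all i

D_KL(P||U) = Σ P(x) log₂(P(x) / (1/4))
           = Σ P(x) log₂(P(x)) + log₂(4)
           = log₂(4) - H(P)

H(P) = -Σ P(x) log₂(P(x)):
  -P(1)·log₂(P(1)) = -(0.0932)·log₂(0.0932) = 0.31907
  -P(2)·log₂(P(2)) = -(0.0966)·log₂(0.0966) = 0.32572
  -P(3)·log₂(P(3)) = -(0.4842)·log₂(0.4842) = 0.50663
  -P(4)·log₂(P(4)) = -(0.326)·log₂(0.326) = 0.52716
H(P) = 0.31907 + 0.32572 + 0.50663 + 0.52716 = 1.67858 bits

log₂(4) = 2.00000 bits

D_KL(P||U) = 2.00000 - 1.67858 = 0.32142 ≈ 0.3214 bits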